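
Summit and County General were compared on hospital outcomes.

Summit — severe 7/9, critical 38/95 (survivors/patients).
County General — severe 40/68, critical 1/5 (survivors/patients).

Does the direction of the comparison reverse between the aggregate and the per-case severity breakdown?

Yes

Severe: Summit 7/9 = 77.8%, County General 40/68 = 58.8% → Summit
Critical: Summit 38/95 = 40.0%, County General 1/5 = 20.0% → Summit
Overall: Summit 45/104 = 43.3%, County General 41/73 = 56.2% → County General
Summit wins each case group but County General wins overall — the comparison reverses. Summit's patients skew toward critical, which has a lower base rate.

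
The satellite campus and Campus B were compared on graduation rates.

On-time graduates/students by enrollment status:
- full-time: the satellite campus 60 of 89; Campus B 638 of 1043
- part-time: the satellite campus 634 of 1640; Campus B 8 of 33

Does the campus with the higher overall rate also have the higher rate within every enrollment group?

No

Full-time: the satellite campus 60/89 = 67.4%, Campus B 638/1043 = 61.2% → the satellite campus
Part-time: the satellite campus 634/1640 = 38.7%, Campus B 8/33 = 24.2% → the satellite campus
Overall: the satellite campus 694/1729 = 40.1%, Campus B 646/1076 = 60.0% → Campus B
The satellite campus wins each enrollment group but Campus B wins overall — the comparison reverses. The satellite campus's students skew toward part-time, which has a lower base rate.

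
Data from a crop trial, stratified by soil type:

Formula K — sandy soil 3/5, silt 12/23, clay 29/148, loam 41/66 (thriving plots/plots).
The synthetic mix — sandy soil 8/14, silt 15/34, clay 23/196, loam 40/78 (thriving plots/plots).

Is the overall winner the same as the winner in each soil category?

Yes

Sandy soil: Formula K 3/5 = 60.0%, the synthetic mix 8/14 = 57.1% → Formula K
Silt: Formula K 12/23 = 52.2%, the synthetic mix 15/34 = 44.1% → Formula K
Clay: Formula K 29/148 = 19.6%, the synthetic mix 23/196 = 11.7% → Formula K
Loam: Formula K 41/66 = 62.1%, the synthetic mix 40/78 = 51.3% → Formula K
Overall: Formula K 85/242 = 35.1%, the synthetic mix 86/322 = 26.7% → Formula K
Formula K wins overall and in every soil group — no reversal.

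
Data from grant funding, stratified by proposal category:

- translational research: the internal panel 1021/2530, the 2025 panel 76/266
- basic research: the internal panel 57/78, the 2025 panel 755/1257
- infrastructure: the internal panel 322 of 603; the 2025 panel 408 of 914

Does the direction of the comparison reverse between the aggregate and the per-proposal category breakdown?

Yes

Translational research: the internal panel 1021/2530 = 40.4%, the 2025 panel 76/266 = 28.6% → the internal panel
Basic research: the internal panel 57/78 = 73.1%, the 2025 panel 755/1257 = 60.1% → the internal panel
Infrastructure: the internal panel 322/603 = 53.4%, the 2025 panel 408/914 = 44.6% → the internal panel
Overall: the internal panel 1400/3211 = 43.6%, the 2025 panel 1239/2437 = 50.8% → the 2025 panel
The internal panel wins each proposal group but the 2025 panel wins overall — the comparison reverses. The internal panel's proposals skew toward translational research, which has a lower base rate.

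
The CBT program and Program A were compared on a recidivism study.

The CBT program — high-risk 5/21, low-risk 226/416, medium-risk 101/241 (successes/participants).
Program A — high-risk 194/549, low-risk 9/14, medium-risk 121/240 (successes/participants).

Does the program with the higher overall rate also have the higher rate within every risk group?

High-risk: the CBT program 5/21 = 23.8%, Program A 194/549 = 35.3% → Program A
Low-risk: the CBT program 226/416 = 54.3%, Program A 9/14 = 64.3% → Program A
Medium-risk: the CBT program 101/241 = 41.9%, Program A 121/240 = 50.4% → Program A
Overall: the CBT program 332/678 = 49.0%, Program A 324/803 = 40.3% → the CBT program
Program A wins each risk group but the CBT program wins overall — the comparison reverses. Program A's participants skew toward high-risk, which has a lower base rate.

No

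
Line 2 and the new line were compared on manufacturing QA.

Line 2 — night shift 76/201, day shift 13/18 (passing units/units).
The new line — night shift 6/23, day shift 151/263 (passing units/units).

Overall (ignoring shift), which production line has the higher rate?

Night shift: Line 2 76/201 = 37.8%, the new line 6/23 = 26.1% → Line 2
Day shift: Line 2 13/18 = 72.2%, the new line 151/263 = 57.4% → Line 2
Overall: Line 2 89/219 = 40.6%, the new line 157/286 = 54.9% → the new line
(Line 2 wins every shift group but the new line wins overall — Line 2's units skew toward the low-rate night shift group.)

the new line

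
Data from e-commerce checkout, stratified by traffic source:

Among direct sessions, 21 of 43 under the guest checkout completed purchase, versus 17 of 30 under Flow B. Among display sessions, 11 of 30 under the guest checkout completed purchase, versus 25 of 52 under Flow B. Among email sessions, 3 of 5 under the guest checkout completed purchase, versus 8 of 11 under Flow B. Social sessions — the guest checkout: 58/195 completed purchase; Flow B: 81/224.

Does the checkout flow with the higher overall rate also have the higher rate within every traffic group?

Direct: the guest checkout 21/43 = 48.8%, Flow B 17/30 = 56.7% → Flow B
Display: the guest checkout 11/30 = 36.7%, Flow B 25/52 = 48.1% → Flow B
Email: the guest checkout 3/5 = 60.0%, Flow B 8/11 = 72.7% → Flow B
Social: the guest checkout 58/195 = 29.7%, Flow B 81/224 = 36.2% → Flow B
Overall: the guest checkout 93/273 = 34.1%, Flow B 131/317 = 41.3% → Flow B
Flow B wins overall and in every traffic group — no reversal.

Yes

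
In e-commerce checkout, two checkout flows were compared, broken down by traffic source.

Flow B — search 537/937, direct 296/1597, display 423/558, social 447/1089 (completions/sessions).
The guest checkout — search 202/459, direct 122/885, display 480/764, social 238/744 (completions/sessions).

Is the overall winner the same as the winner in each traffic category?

Yes

Search: Flow B 537/937 = 57.3%, the guest checkout 202/459 = 44.0% → Flow B
Direct: Flow B 296/1597 = 18.5%, the guest checkout 122/885 = 13.8% → Flow B
Display: Flow B 423/558 = 75.8%, the guest checkout 480/764 = 62.8% → Flow B
Social: Flow B 447/1089 = 41.0%, the guest checkout 238/744 = 32.0% → Flow B
Overall: Flow B 1703/4181 = 40.7%, the guest checkout 1042/2852 = 36.5% → Flow B
Flow B wins overall and in every traffic group — no reversal.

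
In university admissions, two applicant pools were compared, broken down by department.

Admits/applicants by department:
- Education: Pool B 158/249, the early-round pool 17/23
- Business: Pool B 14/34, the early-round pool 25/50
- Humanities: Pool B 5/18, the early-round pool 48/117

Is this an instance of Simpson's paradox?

Education: Pool B 158/249 = 63.5%, the early-round pool 17/23 = 73.9% → the early-round pool
Business: Pool B 14/34 = 41.2%, the early-round pool 25/50 = 50.0% → the early-round pool
Humanities: Pool B 5/18 = 27.8%, the early-round pool 48/117 = 41.0% → the early-round pool
Overall: Pool B 177/301 = 58.8%, the early-round pool 90/190 = 47.4% → Pool B
The early-round pool wins each department group but Pool B wins overall — the comparison reverses. The early-round pool's applicants skew toward Humanities, which has a lower base rate.

Yes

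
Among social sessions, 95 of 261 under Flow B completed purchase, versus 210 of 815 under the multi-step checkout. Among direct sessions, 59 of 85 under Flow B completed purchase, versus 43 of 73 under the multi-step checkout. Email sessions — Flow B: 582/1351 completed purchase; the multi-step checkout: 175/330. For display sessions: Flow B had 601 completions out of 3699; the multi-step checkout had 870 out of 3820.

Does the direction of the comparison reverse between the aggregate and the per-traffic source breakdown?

Social: Flow B 95/261 = 36.4%, the multi-step checkout 210/815 = 25.8% → Flow B
Direct: Flow B 59/85 = 69.4%, the multi-step checkout 43/73 = 58.9% → Flow B
Email: Flow B 582/1351 = 43.1%, the multi-step checkout 175/330 = 53.0% → the multi-step checkout
Display: Flow B 601/3699 = 16.2%, the multi-step checkout 870/3820 = 22.8% → the multi-step checkout
Overall: Flow B 1337/5396 = 24.8%, the multi-step checkout 1298/5038 = 25.8% → the multi-step checkout
Neither sweeps: Flow B wins 2 of 4 groups, the multi-step checkout wins 2. The multi-step checkout wins overall but not every group — no Simpson reversal.

No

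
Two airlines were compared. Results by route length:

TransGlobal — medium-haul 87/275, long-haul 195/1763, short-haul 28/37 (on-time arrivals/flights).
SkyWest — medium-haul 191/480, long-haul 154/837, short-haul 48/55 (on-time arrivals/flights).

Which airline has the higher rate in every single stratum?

SkyWest

Medium-haul: TransGlobal 87/275 = 31.6%, SkyWest 191/480 = 39.8% → SkyWest
Long-haul: TransGlobal 195/1763 = 11.1%, SkyWest 154/837 = 18.4% → SkyWest
Short-haul: TransGlobal 28/37 = 75.7%, SkyWest 48/55 = 87.3% → SkyWest
SkyWest has the higher rate in all 3 groups.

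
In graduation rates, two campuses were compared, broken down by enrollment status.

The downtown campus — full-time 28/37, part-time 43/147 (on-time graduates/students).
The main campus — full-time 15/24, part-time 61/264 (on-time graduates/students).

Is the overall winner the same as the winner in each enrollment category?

Yes

Full-time: the downtown campus 28/37 = 75.7%, the main campus 15/24 = 62.5% → the downtown campus
Part-time: the downtown campus 43/147 = 29.3%, the main campus 61/264 = 23.1% → the downtown campus
Overall: the downtown campus 71/184 = 38.6%, the main campus 76/288 = 26.4% → the downtown campus
The downtown campus wins overall and in every enrollment group — no reversal.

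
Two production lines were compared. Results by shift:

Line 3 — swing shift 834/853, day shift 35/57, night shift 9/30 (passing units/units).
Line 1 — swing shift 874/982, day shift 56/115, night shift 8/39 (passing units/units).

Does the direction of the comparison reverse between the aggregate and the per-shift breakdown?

Swing shift: Line 3 834/853 = 97.8%, Line 1 874/982 = 89.0% → Line 3
Day shift: Line 3 35/57 = 61.4%, Line 1 56/115 = 48.7% → Line 3
Night shift: Line 3 9/30 = 30.0%, Line 1 8/39 = 20.5% → Line 3
Overall: Line 3 878/940 = 93.4%, Line 1 938/1136 = 82.6% → Line 3
Line 3 wins overall and in every shift group — no reversal.

No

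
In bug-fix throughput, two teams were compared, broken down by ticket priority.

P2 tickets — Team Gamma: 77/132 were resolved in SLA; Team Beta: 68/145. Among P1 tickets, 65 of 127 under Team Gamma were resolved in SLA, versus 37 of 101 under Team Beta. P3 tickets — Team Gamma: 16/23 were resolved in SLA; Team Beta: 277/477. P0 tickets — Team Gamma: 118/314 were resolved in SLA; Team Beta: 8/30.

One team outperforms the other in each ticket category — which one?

Team Gamma

P2: Team Gamma 77/132 = 58.3%, Team Beta 68/145 = 46.9% → Team Gamma
P1: Team Gamma 65/127 = 51.2%, Team Beta 37/101 = 36.6% → Team Gamma
P3: Team Gamma 16/23 = 69.6%, Team Beta 277/477 = 58.1% → Team Gamma
P0: Team Gamma 118/314 = 37.6%, Team Beta 8/30 = 26.7% → Team Gamma
Team Gamma has the higher rate in all 4 groups.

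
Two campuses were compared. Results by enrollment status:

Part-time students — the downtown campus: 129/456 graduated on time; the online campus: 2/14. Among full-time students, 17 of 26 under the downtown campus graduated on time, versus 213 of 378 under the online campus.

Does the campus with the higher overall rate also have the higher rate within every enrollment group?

No

Part-time: the downtown campus 129/456 = 28.3%, the online campus 2/14 = 14.3% → the downtown campus
Full-time: the downtown campus 17/26 = 65.4%, the online campus 213/378 = 56.3% → the downtown campus
Overall: the downtown campus 146/482 = 30.3%, the online campus 215/392 = 54.8% → the online campus
The downtown campus wins each enrollment group but the online campus wins overall — the comparison reverses. The downtown campus's students skew toward part-time, which has a lower base rate.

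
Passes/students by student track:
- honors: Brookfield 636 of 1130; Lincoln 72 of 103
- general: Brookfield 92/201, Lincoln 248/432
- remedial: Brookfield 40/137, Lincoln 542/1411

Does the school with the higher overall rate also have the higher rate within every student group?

No

Honors: Brookfield 636/1130 = 56.3%, Lincoln 72/103 = 69.9% → Lincoln
General: Brookfield 92/201 = 45.8%, Lincoln 248/432 = 57.4% → Lincoln
Remedial: Brookfield 40/137 = 29.2%, Lincoln 542/1411 = 38.4% → Lincoln
Overall: Brookfield 768/1468 = 52.3%, Lincoln 862/1946 = 44.3% → Brookfield
Lincoln wins each student group but Brookfield wins overall — the comparison reverses. Lincoln's students skew toward remedial, which has a lower base rate.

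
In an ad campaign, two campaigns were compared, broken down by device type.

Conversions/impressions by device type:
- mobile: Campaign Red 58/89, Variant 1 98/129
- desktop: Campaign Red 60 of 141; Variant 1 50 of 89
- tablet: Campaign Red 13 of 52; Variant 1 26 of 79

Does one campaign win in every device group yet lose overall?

Mobile: Campaign Red 58/89 = 65.2%, Variant 1 98/129 = 76.0% → Variant 1
Desktop: Campaign Red 60/141 = 42.6%, Variant 1 50/89 = 56.2% → Variant 1
Tablet: Campaign Red 13/52 = 25.0%, Variant 1 26/79 = 32.9% → Variant 1
Overall: Campaign Red 131/282 = 46.5%, Variant 1 174/297 = 58.6% → Variant 1
Variant 1 wins overall and in every device group — no reversal.

No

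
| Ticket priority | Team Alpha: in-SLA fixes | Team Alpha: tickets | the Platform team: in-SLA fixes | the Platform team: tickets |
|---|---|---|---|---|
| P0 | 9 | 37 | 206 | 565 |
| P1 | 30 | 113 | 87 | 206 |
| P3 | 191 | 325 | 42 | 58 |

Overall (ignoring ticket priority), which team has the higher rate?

P0: Team Alpha 9/37 = 24.3%, the Platform team 206/565 = 36.5% → the Platform team
P1: Team Alpha 30/113 = 26.5%, the Platform team 87/206 = 42.2% → the Platform team
P3: Team Alpha 191/325 = 58.8%, the Platform team 42/58 = 72.4% → the Platform team
Overall: Team Alpha 230/475 = 48.4%, the Platform team 335/829 = 40.4% → Team Alpha
(The Platform team wins every ticket group but Team Alpha wins overall — the Platform team's tickets skew toward the low-rate P0 group.)

Team Alpha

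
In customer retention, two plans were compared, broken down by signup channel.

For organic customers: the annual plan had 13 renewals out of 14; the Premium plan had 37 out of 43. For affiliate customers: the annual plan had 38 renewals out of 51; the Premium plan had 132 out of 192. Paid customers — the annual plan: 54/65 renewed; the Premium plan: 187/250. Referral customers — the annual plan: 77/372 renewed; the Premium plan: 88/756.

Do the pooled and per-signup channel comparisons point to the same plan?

Organic: the annual plan 13/14 = 92.9%, the Premium plan 37/43 = 86.0% → the annual plan
Affiliate: the annual plan 38/51 = 74.5%, the Premium plan 132/192 = 68.8% → the annual plan
Paid: the annual plan 54/65 = 83.1%, the Premium plan 187/250 = 74.8% → the annual plan
Referral: the annual plan 77/372 = 20.7%, the Premium plan 88/756 = 11.6% → the annual plan
Overall: the annual plan 182/502 = 36.3%, the Premium plan 444/1241 = 35.8% → the annual plan
The annual plan wins overall and in every signup group — no reversal.

Yes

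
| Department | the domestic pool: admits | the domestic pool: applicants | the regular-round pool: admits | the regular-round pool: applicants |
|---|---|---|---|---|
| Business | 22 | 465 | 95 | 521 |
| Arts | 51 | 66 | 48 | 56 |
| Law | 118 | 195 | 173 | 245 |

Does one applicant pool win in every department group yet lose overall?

Business: the domestic pool 22/465 = 4.7%, the regular-round pool 95/521 = 18.2% → the regular-round pool
Arts: the domestic pool 51/66 = 77.3%, the regular-round pool 48/56 = 85.7% → the regular-round pool
Law: the domestic pool 118/195 = 60.5%, the regular-round pool 173/245 = 70.6% → the regular-round pool
Overall: the domestic pool 191/726 = 26.3%, the regular-round pool 316/822 = 38.4% → the regular-round pool
The regular-round pool wins overall and in every department group — no reversal.

No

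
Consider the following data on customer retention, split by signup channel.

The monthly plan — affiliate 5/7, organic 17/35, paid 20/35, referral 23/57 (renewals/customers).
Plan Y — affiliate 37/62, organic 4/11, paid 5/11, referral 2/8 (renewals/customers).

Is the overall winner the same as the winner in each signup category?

No

Affiliate: the monthly plan 5/7 = 71.4%, Plan Y 37/62 = 59.7% → the monthly plan
Organic: the monthly plan 17/35 = 48.6%, Plan Y 4/11 = 36.4% → the monthly plan
Paid: the monthly plan 20/35 = 57.1%, Plan Y 5/11 = 45.5% → the monthly plan
Referral: the monthly plan 23/57 = 40.4%, Plan Y 2/8 = 25.0% → the monthly plan
Overall: the monthly plan 65/134 = 48.5%, Plan Y 48/92 = 52.2% → Plan Y
The monthly plan wins each signup group but Plan Y wins overall — the comparison reverses. The monthly plan's customers skew toward referral, which has a lower base rate.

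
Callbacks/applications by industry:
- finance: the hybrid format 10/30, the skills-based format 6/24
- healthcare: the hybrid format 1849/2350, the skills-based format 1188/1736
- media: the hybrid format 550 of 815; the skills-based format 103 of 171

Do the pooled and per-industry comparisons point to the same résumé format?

Yes

Finance: the hybrid format 10/30 = 33.3%, the skills-based format 6/24 = 25.0% → the hybrid format
Healthcare: the hybrid format 1849/2350 = 78.7%, the skills-based format 1188/1736 = 68.4% → the hybrid format
Media: the hybrid format 550/815 = 67.5%, the skills-based format 103/171 = 60.2% → the hybrid format
Overall: the hybrid format 2409/3195 = 75.4%, the skills-based format 1297/1931 = 67.2% → the hybrid format
The hybrid format wins overall and in every industry group — no reversal.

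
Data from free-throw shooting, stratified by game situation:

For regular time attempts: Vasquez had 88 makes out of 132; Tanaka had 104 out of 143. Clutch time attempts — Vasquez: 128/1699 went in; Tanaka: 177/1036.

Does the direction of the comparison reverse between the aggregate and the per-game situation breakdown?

No

Regular time: Vasquez 88/132 = 66.7%, Tanaka 104/143 = 72.7% → Tanaka
Clutch time: Vasquez 128/1699 = 7.5%, Tanaka 177/1036 = 17.1% → Tanaka
Overall: Vasquez 216/1831 = 11.8%, Tanaka 281/1179 = 23.8% → Tanaka
Tanaka wins overall and in every game group — no reversal.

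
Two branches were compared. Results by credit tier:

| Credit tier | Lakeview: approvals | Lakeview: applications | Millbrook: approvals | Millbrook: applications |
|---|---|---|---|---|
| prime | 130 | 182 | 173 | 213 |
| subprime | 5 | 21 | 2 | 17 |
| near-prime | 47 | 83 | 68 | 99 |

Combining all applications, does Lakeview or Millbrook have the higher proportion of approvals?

Prime: Lakeview 130/182 = 71.4%, Millbrook 173/213 = 81.2% → Millbrook
Subprime: Lakeview 5/21 = 23.8%, Millbrook 2/17 = 11.8% → Lakeview
Near-prime: Lakeview 47/83 = 56.6%, Millbrook 68/99 = 68.7% → Millbrook
Overall: Lakeview 182/286 = 63.6%, Millbrook 243/329 = 73.9% → Millbrook
(Neither sweeps every credit group, but Millbrook has the higher pooled rate.)

Millbrook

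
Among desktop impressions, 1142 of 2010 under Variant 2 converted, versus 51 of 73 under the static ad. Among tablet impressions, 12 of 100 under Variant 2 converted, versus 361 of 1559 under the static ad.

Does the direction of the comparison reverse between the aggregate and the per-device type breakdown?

Desktop: Variant 2 1142/2010 = 56.8%, the static ad 51/73 = 69.9% → the static ad
Tablet: Variant 2 12/100 = 12.0%, the static ad 361/1559 = 23.2% → the static ad
Overall: Variant 2 1154/2110 = 54.7%, the static ad 412/1632 = 25.2% → Variant 2
The static ad wins each device group but Variant 2 wins overall — the comparison reverses. The static ad's impressions skew toward tablet, which has a lower base rate.

Yes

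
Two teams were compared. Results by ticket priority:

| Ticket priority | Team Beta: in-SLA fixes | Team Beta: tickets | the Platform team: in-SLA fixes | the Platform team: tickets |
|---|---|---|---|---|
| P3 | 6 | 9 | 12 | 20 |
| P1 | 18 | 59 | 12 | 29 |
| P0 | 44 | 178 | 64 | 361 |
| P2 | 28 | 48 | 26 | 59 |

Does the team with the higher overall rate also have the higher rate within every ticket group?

P3: Team Beta 6/9 = 66.7%, the Platform team 12/20 = 60.0% → Team Beta
P1: Team Beta 18/59 = 30.5%, the Platform team 12/29 = 41.4% → the Platform team
P0: Team Beta 44/178 = 24.7%, the Platform team 64/361 = 17.7% → Team Beta
P2: Team Beta 28/48 = 58.3%, the Platform team 26/59 = 44.1% → Team Beta
Overall: Team Beta 96/294 = 32.7%, the Platform team 114/469 = 24.3% → Team Beta
Neither sweeps: Team Beta wins 3 of 4 groups, the Platform team wins 1. Team Beta wins overall but not every group — no Simpson reversal.

No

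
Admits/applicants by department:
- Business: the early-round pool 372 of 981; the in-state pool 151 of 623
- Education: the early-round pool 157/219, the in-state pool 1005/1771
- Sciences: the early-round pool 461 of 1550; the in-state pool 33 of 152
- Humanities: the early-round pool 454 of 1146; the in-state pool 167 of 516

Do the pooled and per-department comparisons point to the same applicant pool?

No

Business: the early-round pool 372/981 = 37.9%, the in-state pool 151/623 = 24.2% → the early-round pool
Education: the early-round pool 157/219 = 71.7%, the in-state pool 1005/1771 = 56.7% → the early-round pool
Sciences: the early-round pool 461/1550 = 29.7%, the in-state pool 33/152 = 21.7% → the early-round pool
Humanities: the early-round pool 454/1146 = 39.6%, the in-state pool 167/516 = 32.4% → the early-round pool
Overall: the early-round pool 1444/3896 = 37.1%, the in-state pool 1356/3062 = 44.3% → the in-state pool
The early-round pool wins each department group but the in-state pool wins overall — the comparison reverses. The early-round pool's applicants skew toward Sciences, which has a lower base rate.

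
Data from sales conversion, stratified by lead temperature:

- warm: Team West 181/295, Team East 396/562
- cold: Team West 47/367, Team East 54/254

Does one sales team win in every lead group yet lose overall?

Warm: Team West 181/295 = 61.4%, Team East 396/562 = 70.5% → Team East
Cold: Team West 47/367 = 12.8%, Team East 54/254 = 21.3% → Team East
Overall: Team West 228/662 = 34.4%, Team East 450/816 = 55.1% → Team East
Team East wins overall and in every lead group — no reversal.

No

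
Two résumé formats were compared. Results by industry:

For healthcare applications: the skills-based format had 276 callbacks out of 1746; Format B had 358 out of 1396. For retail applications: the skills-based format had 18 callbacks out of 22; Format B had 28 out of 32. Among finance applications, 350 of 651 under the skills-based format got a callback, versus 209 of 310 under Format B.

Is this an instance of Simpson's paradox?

No

Healthcare: the skills-based format 276/1746 = 15.8%, Format B 358/1396 = 25.6% → Format B
Retail: the skills-based format 18/22 = 81.8%, Format B 28/32 = 87.5% → Format B
Finance: the skills-based format 350/651 = 53.8%, Format B 209/310 = 67.4% → Format B
Overall: the skills-based format 644/2419 = 26.6%, Format B 595/1738 = 34.2% → Format B
Format B wins overall and in every industry group — no reversal.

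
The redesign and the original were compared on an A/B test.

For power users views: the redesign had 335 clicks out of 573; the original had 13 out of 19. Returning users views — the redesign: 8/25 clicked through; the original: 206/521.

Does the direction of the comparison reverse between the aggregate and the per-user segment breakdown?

Yes

Power users: the redesign 335/573 = 58.5%, the original 13/19 = 68.4% → the original
Returning users: the redesign 8/25 = 32.0%, the original 206/521 = 39.5% → the original
Overall: the redesign 343/598 = 57.4%, the original 219/540 = 40.6% → the redesign
The original wins each user group but the redesign wins overall — the comparison reverses. The original's views skew toward returning users, which has a lower base rate.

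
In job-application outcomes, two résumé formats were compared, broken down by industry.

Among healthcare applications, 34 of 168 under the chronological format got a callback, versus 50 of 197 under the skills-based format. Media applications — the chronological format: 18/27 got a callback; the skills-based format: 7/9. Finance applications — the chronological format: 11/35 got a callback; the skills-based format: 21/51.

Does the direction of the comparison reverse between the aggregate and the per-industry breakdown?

No

Healthcare: the chronological format 34/168 = 20.2%, the skills-based format 50/197 = 25.4% → the skills-based format
Media: the chronological format 18/27 = 66.7%, the skills-based format 7/9 = 77.8% → the skills-based format
Finance: the chronological format 11/35 = 31.4%, the skills-based format 21/51 = 41.2% → the skills-based format
Overall: the chronological format 63/230 = 27.4%, the skills-based format 78/257 = 30.4% → the skills-based format
The skills-based format wins overall and in every industry group — no reversal.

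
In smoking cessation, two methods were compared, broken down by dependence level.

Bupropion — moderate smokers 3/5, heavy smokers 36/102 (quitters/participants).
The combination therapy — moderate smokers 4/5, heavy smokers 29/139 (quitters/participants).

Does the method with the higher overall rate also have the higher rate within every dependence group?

Moderate smokers: bupropion 3/5 = 60.0%, the combination therapy 4/5 = 80.0% → the combination therapy
Heavy smokers: bupropion 36/102 = 35.3%, the combination therapy 29/139 = 20.9% → bupropion
Overall: bupropion 39/107 = 36.4%, the combination therapy 33/144 = 22.9% → bupropion
Neither sweeps: bupropion wins 1 of 2 groups, the combination therapy wins 1. Bupropion wins overall but not every group — no Simpson reversal.

No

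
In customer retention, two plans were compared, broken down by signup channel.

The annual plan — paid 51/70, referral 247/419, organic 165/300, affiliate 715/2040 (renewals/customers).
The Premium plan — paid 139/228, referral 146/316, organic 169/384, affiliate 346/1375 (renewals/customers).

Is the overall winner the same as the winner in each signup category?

Yes

Paid: the annual plan 51/70 = 72.9%, the Premium plan 139/228 = 61.0% → the annual plan
Referral: the annual plan 247/419 = 58.9%, the Premium plan 146/316 = 46.2% → the annual plan
Organic: the annual plan 165/300 = 55.0%, the Premium plan 169/384 = 44.0% → the annual plan
Affiliate: the annual plan 715/2040 = 35.0%, the Premium plan 346/1375 = 25.2% → the annual plan
Overall: the annual plan 1178/2829 = 41.6%, the Premium plan 800/2303 = 34.7% → the annual plan
The annual plan wins overall and in every signup group — no reversal.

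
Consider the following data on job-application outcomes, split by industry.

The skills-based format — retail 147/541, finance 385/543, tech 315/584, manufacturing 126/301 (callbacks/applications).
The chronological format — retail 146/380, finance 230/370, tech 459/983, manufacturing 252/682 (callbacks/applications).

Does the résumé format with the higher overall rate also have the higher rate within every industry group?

No

Retail: the skills-based format 147/541 = 27.2%, the chronological format 146/380 = 38.4% → the chronological format
Finance: the skills-based format 385/543 = 70.9%, the chronological format 230/370 = 62.2% → the skills-based format
Tech: the skills-based format 315/584 = 53.9%, the chronological format 459/983 = 46.7% → the skills-based format
Manufacturing: the skills-based format 126/301 = 41.9%, the chronological format 252/682 = 37.0% → the skills-based format
Overall: the skills-based format 973/1969 = 49.4%, the chronological format 1087/2415 = 45.0% → the skills-based format
Neither sweeps: the skills-based format wins 3 of 4 groups, the chronological format wins 1. The skills-based format wins overall but not every group — no Simpson reversal.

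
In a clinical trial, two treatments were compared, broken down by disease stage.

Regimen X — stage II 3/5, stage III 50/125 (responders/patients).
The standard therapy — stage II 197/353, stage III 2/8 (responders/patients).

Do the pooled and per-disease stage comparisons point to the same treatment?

Stage II: Regimen X 3/5 = 60.0%, the standard therapy 197/353 = 55.8% → Regimen X
Stage III: Regimen X 50/125 = 40.0%, the standard therapy 2/8 = 25.0% → Regimen X
Overall: Regimen X 53/130 = 40.8%, the standard therapy 199/361 = 55.1% → the standard therapy
Regimen X wins each disease group but the standard therapy wins overall — the comparison reverses. Regimen X's patients skew toward stage III, which has a lower base rate.

No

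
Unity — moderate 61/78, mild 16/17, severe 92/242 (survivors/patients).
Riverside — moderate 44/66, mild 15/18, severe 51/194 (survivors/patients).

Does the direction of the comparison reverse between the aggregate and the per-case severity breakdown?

No

Moderate: Unity 61/78 = 78.2%, Riverside 44/66 = 66.7% → Unity
Mild: Unity 16/17 = 94.1%, Riverside 15/18 = 83.3% → Unity
Severe: Unity 92/242 = 38.0%, Riverside 51/194 = 26.3% → Unity
Overall: Unity 169/337 = 50.1%, Riverside 110/278 = 39.6% → Unity
Unity wins overall and in every case group — no reversal.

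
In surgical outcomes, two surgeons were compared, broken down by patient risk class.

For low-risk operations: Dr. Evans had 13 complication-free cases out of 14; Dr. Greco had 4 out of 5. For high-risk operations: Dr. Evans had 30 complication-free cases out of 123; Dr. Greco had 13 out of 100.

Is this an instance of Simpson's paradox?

Low-risk: Dr. Evans 13/14 = 92.9%, Dr. Greco 4/5 = 80.0% → Dr. Evans
High-risk: Dr. Evans 30/123 = 24.4%, Dr. Greco 13/100 = 13.0% → Dr. Evans
Overall: Dr. Evans 43/137 = 31.4%, Dr. Greco 17/105 = 16.2% → Dr. Evans
Dr. Evans wins overall and in every patient risk group — no reversal.

No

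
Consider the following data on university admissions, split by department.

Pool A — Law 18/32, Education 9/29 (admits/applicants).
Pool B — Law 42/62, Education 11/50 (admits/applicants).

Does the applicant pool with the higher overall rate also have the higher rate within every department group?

Law: Pool A 18/32 = 56.2%, Pool B 42/62 = 67.7% → Pool B
Education: Pool A 9/29 = 31.0%, Pool B 11/50 = 22.0% → Pool A
Overall: Pool A 27/61 = 44.3%, Pool B 53/112 = 47.3% → Pool B
Neither sweeps: Pool A wins 1 of 2 groups, Pool B wins 1. Pool B wins overall but not every group — no Simpson reversal.

No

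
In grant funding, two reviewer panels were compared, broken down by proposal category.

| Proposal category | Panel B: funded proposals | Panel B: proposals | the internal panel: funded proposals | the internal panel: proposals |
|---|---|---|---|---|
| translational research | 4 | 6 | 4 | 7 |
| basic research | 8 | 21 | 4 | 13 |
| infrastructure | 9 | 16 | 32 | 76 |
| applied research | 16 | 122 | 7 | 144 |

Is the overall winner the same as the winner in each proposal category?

Translational research: Panel B 4/6 = 66.7%, the internal panel 4/7 = 57.1% → Panel B
Basic research: Panel B 8/21 = 38.1%, the internal panel 4/13 = 30.8% → Panel B
Infrastructure: Panel B 9/16 = 56.2%, the internal panel 32/76 = 42.1% → Panel B
Applied research: Panel B 16/122 = 13.1%, the internal panel 7/144 = 4.9% → Panel B
Overall: Panel B 37/165 = 22.4%, the internal panel 47/240 = 19.6% → Panel B
Panel B wins overall and in every proposal group — no reversal.

Yes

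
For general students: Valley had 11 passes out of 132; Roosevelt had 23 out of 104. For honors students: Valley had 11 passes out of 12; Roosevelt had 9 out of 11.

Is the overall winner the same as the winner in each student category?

General: Valley 11/132 = 8.3%, Roosevelt 23/104 = 22.1% → Roosevelt
Honors: Valley 11/12 = 91.7%, Roosevelt 9/11 = 81.8% → Valley
Overall: Valley 22/144 = 15.3%, Roosevelt 32/115 = 27.8% → Roosevelt
Neither sweeps: Valley wins 1 of 2 groups, Roosevelt wins 1. Roosevelt wins overall but not every group — no Simpson reversal.

No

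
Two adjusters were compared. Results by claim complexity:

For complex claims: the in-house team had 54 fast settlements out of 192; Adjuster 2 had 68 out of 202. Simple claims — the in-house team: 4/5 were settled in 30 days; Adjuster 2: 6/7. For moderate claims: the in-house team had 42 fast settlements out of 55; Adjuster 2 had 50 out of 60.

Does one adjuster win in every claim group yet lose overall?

No

Complex: the in-house team 54/192 = 28.1%, Adjuster 2 68/202 = 33.7% → Adjuster 2
Simple: the in-house team 4/5 = 80.0%, Adjuster 2 6/7 = 85.7% → Adjuster 2
Moderate: the in-house team 42/55 = 76.4%, Adjuster 2 50/60 = 83.3% → Adjuster 2
Overall: the in-house team 100/252 = 39.7%, Adjuster 2 124/269 = 46.1% → Adjuster 2
Adjuster 2 wins overall and in every claim group — no reversal.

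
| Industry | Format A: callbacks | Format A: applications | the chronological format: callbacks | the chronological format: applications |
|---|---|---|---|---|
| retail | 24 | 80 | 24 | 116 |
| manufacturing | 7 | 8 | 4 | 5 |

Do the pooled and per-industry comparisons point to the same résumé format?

Yes

Retail: Format A 24/80 = 30.0%, the chronological format 24/116 = 20.7% → Format A
Manufacturing: Format A 7/8 = 87.5%, the chronological format 4/5 = 80.0% → Format A
Overall: Format A 31/88 = 35.2%, the chronological format 28/121 = 23.1% → Format A
Format A wins overall and in every industry group — no reversal.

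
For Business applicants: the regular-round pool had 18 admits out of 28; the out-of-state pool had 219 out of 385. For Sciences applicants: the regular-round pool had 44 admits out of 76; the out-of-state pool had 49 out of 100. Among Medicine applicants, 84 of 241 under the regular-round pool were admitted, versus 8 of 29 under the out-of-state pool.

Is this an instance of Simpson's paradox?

Business: the regular-round pool 18/28 = 64.3%, the out-of-state pool 219/385 = 56.9% → the regular-round pool
Sciences: the regular-round pool 44/76 = 57.9%, the out-of-state pool 49/100 = 49.0% → the regular-round pool
Medicine: the regular-round pool 84/241 = 34.9%, the out-of-state pool 8/29 = 27.6% → the regular-round pool
Overall: the regular-round pool 146/345 = 42.3%, the out-of-state pool 276/514 = 53.7% → the out-of-state pool
The regular-round pool wins each department group but the out-of-state pool wins overall — the comparison reverses. The regular-round pool's applicants skew toward Medicine, which has a lower base rate.

Yes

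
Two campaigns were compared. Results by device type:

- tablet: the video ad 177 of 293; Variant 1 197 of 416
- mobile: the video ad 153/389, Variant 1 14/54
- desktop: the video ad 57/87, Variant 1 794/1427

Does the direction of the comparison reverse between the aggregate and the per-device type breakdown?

Yes

Tablet: the video ad 177/293 = 60.4%, Variant 1 197/416 = 47.4% → the video ad
Mobile: the video ad 153/389 = 39.3%, Variant 1 14/54 = 25.9% → the video ad
Desktop: the video ad 57/87 = 65.5%, Variant 1 794/1427 = 55.6% → the video ad
Overall: the video ad 387/769 = 50.3%, Variant 1 1005/1897 = 53.0% → Variant 1
The video ad wins each device group but Variant 1 wins overall — the comparison reverses. The video ad's impressions skew toward mobile, which has a lower base rate.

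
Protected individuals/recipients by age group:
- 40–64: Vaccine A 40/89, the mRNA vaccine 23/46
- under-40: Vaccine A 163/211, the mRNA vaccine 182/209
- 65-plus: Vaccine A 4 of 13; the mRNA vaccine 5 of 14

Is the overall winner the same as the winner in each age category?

40–64: Vaccine A 40/89 = 44.9%, the mRNA vaccine 23/46 = 50.0% → the mRNA vaccine
Under-40: Vaccine A 163/211 = 77.3%, the mRNA vaccine 182/209 = 87.1% → the mRNA vaccine
65-plus: Vaccine A 4/13 = 30.8%, the mRNA vaccine 5/14 = 35.7% → the mRNA vaccine
Overall: Vaccine A 207/313 = 66.1%, the mRNA vaccine 210/269 = 78.1% → the mRNA vaccine
The mRNA vaccine wins overall and in every age group — no reversal.

Yes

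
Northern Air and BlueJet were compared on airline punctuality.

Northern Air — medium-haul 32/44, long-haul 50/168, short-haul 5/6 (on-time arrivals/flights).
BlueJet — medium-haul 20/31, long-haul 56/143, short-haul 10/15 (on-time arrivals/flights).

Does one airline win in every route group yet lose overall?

Medium-haul: Northern Air 32/44 = 72.7%, BlueJet 20/31 = 64.5% → Northern Air
Long-haul: Northern Air 50/168 = 29.8%, BlueJet 56/143 = 39.2% → BlueJet
Short-haul: Northern Air 5/6 = 83.3%, BlueJet 10/15 = 66.7% → Northern Air
Overall: Northern Air 87/218 = 39.9%, BlueJet 86/189 = 45.5% → BlueJet
Neither sweeps: Northern Air wins 2 of 3 groups, BlueJet wins 1. BlueJet wins overall but not every group — no Simpson reversal.

No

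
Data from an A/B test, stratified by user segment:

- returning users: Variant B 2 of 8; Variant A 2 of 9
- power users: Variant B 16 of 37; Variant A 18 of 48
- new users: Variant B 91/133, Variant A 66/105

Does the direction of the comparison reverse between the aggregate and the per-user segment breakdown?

No

Returning users: Variant B 2/8 = 25.0%, Variant A 2/9 = 22.2% → Variant B
Power users: Variant B 16/37 = 43.2%, Variant A 18/48 = 37.5% → Variant B
New users: Variant B 91/133 = 68.4%, Variant A 66/105 = 62.9% → Variant B
Overall: Variant B 109/178 = 61.2%, Variant A 86/162 = 53.1% → Variant B
Variant B wins overall and in every user group — no reversal.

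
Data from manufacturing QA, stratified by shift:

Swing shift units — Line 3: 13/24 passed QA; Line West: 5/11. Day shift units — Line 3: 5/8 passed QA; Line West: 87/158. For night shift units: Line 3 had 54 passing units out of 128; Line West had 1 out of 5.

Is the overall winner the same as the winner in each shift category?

Swing shift: Line 3 13/24 = 54.2%, Line West 5/11 = 45.5% → Line 3
Day shift: Line 3 5/8 = 62.5%, Line West 87/158 = 55.1% → Line 3
Night shift: Line 3 54/128 = 42.2%, Line West 1/5 = 20.0% → Line 3
Overall: Line 3 72/160 = 45.0%, Line West 93/174 = 53.4% → Line West
Line 3 wins each shift group but Line West wins overall — the comparison reverses. Line 3's units skew toward night shift, which has a lower base rate.

No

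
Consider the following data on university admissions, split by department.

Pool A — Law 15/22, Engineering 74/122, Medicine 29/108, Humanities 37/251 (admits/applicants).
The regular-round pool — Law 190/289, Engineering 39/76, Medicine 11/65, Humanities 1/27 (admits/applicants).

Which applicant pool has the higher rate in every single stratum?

Pool A

Law: Pool A 15/22 = 68.2%, the regular-round pool 190/289 = 65.7% → Pool A
Engineering: Pool A 74/122 = 60.7%, the regular-round pool 39/76 = 51.3% → Pool A
Medicine: Pool A 29/108 = 26.9%, the regular-round pool 11/65 = 16.9% → Pool A
Humanities: Pool A 37/251 = 14.7%, the regular-round pool 1/27 = 3.7% → Pool A
Pool A has the higher rate in all 4 groups.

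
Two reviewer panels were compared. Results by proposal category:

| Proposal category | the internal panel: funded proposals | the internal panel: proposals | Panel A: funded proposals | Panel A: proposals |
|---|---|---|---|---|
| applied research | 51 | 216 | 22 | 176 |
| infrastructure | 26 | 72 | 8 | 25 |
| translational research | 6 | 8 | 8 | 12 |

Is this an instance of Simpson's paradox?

No

Applied research: the internal panel 51/216 = 23.6%, Panel A 22/176 = 12.5% → the internal panel
Infrastructure: the internal panel 26/72 = 36.1%, Panel A 8/25 = 32.0% → the internal panel
Translational research: the internal panel 6/8 = 75.0%, Panel A 8/12 = 66.7% → the internal panel
Overall: the internal panel 83/296 = 28.0%, Panel A 38/213 = 17.8% → the internal panel
The internal panel wins overall and in every proposal group — no reversal.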